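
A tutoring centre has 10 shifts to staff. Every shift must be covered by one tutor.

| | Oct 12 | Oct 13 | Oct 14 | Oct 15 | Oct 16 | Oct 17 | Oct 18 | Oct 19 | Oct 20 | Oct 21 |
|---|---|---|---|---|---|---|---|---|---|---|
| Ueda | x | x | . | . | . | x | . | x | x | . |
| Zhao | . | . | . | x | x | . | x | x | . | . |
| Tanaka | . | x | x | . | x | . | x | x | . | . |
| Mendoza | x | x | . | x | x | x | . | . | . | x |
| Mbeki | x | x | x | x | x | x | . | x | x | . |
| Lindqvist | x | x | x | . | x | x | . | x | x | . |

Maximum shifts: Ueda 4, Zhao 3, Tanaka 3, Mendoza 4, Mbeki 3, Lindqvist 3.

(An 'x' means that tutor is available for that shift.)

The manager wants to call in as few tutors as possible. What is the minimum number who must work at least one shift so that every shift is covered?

10 slots to fill and no one can take more than 4, so at least ⌈10/4⌉ = 3 tutors are needed.
Ueda, Tanaka, and Mendoza alone can cover everything: Oct 12→Ueda, Oct 13→Mendoza, Oct 14→Tanaka, Oct 15→Mendoza, Oct 16→Tanaka, Oct 17→Ueda, Oct 18→Tanaka, Oct 19→Ueda, Oct 20→Ueda, Oct 21→Mendoza.

3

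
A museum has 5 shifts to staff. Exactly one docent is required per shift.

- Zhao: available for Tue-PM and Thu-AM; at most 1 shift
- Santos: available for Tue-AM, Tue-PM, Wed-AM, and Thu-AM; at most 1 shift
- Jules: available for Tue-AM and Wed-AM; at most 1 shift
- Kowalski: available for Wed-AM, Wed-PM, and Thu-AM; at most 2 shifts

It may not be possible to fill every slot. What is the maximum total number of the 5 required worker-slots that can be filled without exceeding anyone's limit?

5

Total capacity across all docents is 1+1+1+2 = 5, and 5 slots are needed, so at most 5 can be filled.
An assignment achieving 5: Tue-AM→Santos, Tue-PM→Zhao, Wed-AM→Jules, Wed-PM→Kowalski, Thu-AM→Kowalski.
Loads: Zhao 1/1, Santos 1/1, Jules 1/1, Kowalski 2/2.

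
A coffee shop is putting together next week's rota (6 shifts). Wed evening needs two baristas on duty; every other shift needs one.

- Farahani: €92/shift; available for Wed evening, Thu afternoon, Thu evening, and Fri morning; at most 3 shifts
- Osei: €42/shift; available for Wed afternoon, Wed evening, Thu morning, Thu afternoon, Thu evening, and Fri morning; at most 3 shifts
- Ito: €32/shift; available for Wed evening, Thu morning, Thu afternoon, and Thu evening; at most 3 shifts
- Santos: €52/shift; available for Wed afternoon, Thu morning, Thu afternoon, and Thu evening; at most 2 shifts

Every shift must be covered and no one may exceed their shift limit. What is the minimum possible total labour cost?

€274

Picking the cheapest available barista for each shift independently would cost €254, but that ignores the shift limits.
An optimal schedule: Wed afternoon→Osei, Wed evening→Ito+Osei, Thu morning→Ito, Thu afternoon→Ito, Thu evening→Santos, Fri morning→Osei.
Total: 42 + 32 + 42 + 32 + 32 + 52 + 42 = €274.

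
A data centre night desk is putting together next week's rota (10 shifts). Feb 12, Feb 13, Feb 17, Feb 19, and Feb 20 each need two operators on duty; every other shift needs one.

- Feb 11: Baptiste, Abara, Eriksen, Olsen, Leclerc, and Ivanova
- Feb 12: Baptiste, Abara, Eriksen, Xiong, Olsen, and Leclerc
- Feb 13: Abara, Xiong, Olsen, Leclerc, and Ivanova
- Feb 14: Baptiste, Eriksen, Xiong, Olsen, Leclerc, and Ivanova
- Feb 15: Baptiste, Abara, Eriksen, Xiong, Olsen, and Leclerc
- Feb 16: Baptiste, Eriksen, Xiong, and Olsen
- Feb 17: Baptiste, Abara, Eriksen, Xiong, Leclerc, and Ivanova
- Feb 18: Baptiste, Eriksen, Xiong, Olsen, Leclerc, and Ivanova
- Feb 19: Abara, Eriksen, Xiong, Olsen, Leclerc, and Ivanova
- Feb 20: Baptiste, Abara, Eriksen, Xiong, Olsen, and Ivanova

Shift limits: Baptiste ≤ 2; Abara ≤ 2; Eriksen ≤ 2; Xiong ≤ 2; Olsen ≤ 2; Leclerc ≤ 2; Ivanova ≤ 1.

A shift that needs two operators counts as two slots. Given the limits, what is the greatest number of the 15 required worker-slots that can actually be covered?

13

Total capacity across all operators is 2+2+2+2+2+2+1 = 13, and 15 slots are needed, so at most 13 can be filled.
An assignment achieving 13: Feb 11→Baptiste, Feb 12→Abara+Eriksen, Feb 13→Abara+Xiong, Feb 14→Eriksen, Feb 15→Xiong, Feb 16→Baptiste, Feb 17→Leclerc+Ivanova, Feb 18→Olsen, Feb 19→Olsen+Leclerc.
Loads: Baptiste 2/2, Abara 2/2, Eriksen 2/2, Xiong 2/2, Olsen 2/2, Leclerc 2/2, Ivanova 1/1.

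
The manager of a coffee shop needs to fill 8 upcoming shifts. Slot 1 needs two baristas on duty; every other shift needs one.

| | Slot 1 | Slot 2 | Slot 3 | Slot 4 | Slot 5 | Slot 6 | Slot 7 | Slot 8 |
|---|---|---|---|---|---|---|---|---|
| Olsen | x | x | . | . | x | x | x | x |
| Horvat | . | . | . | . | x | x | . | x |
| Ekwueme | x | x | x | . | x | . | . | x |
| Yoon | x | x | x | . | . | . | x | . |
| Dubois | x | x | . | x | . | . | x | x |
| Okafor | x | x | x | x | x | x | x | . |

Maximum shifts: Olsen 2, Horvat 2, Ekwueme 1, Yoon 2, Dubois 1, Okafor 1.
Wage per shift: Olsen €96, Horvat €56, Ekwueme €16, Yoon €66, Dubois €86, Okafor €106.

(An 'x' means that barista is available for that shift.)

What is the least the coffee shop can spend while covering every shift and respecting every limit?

Picking the cheapest available barista for each shift independently would cost €354, but that ignores the shift limits.
An optimal schedule: Slot 1→Yoon+Okafor, Slot 2→Yoon, Slot 3→Ekwueme, Slot 4→Dubois, Slot 5→Horvat, Slot 6→Olsen, Slot 7→Olsen, Slot 8→Horvat.
Total: 66 + 106 + 66 + 16 + 86 + 56 + 96 + 96 + 56 = €644.

€644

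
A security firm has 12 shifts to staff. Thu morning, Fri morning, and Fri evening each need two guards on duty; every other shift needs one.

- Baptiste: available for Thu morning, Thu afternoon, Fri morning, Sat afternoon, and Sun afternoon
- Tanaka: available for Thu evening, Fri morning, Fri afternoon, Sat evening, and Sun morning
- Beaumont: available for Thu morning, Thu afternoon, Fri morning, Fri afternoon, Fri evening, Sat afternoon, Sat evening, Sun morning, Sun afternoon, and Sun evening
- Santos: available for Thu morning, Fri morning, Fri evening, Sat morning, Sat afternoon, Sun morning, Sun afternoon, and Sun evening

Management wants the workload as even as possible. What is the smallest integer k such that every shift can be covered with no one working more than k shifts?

4

With 4 guards and 15 worker-slots to fill, someone must work at least ⌈15/4⌉ = 4 shifts, so k ≥ 4.
k = 4 works: Thu morning→Baptiste+Beaumont, Thu afternoon→Baptiste, Thu evening→Tanaka, Fri morning→Beaumont+Santos, Fri afternoon→Tanaka, Fri evening→Beaumont+Santos, Sat morning→Santos, Sat afternoon→Baptiste, Sat evening→Tanaka, Sun morning→Tanaka, Sun afternoon→Baptiste, Sun evening→Beaumont.
Loads: Baptiste 4, Tanaka 4, Beaumont 4, Santos 3 — all ≤ 4.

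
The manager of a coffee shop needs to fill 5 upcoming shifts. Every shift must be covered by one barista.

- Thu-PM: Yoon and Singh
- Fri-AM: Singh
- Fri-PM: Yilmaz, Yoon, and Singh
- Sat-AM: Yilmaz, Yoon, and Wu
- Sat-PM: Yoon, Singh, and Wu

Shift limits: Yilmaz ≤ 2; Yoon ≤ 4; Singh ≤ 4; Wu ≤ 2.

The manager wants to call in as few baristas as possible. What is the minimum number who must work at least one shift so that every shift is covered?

5 slots to fill and no one can take more than 4, so at least ⌈5/4⌉ = 2 baristas are needed.
Yilmaz and Singh alone can cover everything: Thu-PM→Singh, Fri-AM→Singh, Fri-PM→Yilmaz, Sat-AM→Yilmaz, Sat-PM→Singh.

2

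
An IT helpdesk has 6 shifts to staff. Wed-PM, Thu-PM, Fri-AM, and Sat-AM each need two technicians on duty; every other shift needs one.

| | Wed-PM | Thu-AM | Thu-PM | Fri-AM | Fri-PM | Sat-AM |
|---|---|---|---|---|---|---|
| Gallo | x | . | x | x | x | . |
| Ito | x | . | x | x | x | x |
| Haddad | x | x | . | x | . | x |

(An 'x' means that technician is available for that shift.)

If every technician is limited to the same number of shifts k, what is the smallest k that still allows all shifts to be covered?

With 3 technicians and 10 worker-slots to fill, someone must work at least ⌈10/3⌉ = 4 shifts, so k ≥ 4.
k = 4 works: Wed-PM→Gallo+Ito, Thu-AM→Haddad, Thu-PM→Gallo+Ito, Fri-AM→Gallo+Ito, Fri-PM→Gallo, Sat-AM→Ito+Haddad.
Loads: Gallo 4, Ito 4, Haddad 2 — all ≤ 4.

4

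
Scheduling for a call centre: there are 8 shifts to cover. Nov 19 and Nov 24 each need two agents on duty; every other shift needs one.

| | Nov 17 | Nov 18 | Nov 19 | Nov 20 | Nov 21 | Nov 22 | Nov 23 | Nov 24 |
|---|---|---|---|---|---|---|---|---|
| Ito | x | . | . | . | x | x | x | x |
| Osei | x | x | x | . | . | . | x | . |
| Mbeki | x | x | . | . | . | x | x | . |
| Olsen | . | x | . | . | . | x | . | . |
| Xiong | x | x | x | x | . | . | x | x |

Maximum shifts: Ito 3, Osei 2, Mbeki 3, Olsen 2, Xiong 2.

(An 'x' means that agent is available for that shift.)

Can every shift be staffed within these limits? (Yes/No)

No

Total capacity is 12 and 10 slots are needed, so capacity alone doesn't rule it out.
Shifts {Nov 19, Nov 20, Nov 24} need 5 worker-slots in total, but the agents available for any of those shifts (Ito, Osei, and Xiong) can supply at most 4 among them. So no valid schedule exists.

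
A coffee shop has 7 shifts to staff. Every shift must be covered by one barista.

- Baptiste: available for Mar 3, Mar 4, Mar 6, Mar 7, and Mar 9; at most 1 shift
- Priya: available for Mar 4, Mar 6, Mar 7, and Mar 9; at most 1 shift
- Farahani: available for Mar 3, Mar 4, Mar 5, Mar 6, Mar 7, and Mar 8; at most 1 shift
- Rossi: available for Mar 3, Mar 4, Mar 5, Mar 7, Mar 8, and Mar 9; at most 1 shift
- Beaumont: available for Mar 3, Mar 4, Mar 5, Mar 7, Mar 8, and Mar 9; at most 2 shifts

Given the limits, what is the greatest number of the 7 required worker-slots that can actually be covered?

6

Total capacity across all baristas is 1+1+1+1+2 = 6, and 7 slots are needed, so at most 6 can be filled.
An assignment achieving 6: Mar 3→Beaumont, Mar 4→Beaumont, Mar 5→Farahani, Mar 6→Baptiste, Mar 8→Rossi, Mar 9→Priya.
Loads: Baptiste 1/1, Priya 1/1, Farahani 1/1, Rossi 1/1, Beaumont 2/2.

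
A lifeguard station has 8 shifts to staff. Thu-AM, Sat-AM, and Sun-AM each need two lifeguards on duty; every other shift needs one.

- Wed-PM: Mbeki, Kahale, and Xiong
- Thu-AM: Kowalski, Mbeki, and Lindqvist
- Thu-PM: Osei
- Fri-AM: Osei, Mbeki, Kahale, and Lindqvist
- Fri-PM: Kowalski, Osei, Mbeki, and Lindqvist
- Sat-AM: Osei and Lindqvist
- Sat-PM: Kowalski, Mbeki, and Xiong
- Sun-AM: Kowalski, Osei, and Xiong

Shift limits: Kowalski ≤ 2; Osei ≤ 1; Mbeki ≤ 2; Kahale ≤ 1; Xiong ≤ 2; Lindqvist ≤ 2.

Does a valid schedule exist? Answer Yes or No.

No

Shifts {Thu-PM, Sat-AM} need 3 worker-slots in total, but the lifeguards available for any of those shifts (Osei and Lindqvist) can supply at most 2 among them. So no valid schedule exists.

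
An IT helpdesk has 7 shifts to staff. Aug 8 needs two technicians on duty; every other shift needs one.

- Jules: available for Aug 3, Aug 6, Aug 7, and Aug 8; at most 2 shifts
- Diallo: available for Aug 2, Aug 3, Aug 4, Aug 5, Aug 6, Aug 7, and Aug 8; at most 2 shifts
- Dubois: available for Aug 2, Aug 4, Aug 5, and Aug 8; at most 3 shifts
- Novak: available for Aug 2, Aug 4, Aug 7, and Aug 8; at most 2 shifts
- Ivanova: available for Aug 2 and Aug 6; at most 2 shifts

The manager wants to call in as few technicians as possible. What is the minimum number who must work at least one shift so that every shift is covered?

4

8 slots to fill and no one can take more than 3, so at least ⌈8/3⌉ = 3 technicians are needed.
Any 3 technicians together have capacity at most 3+2+2 = 7 < 8 slots, so 3 can never suffice.
Jules, Diallo, Dubois, and Novak alone can cover everything: Aug 2→Diallo, Aug 3→Jules, Aug 4→Dubois, Aug 5→Diallo, Aug 6→Jules, Aug 7→Novak, Aug 8→Dubois+Novak.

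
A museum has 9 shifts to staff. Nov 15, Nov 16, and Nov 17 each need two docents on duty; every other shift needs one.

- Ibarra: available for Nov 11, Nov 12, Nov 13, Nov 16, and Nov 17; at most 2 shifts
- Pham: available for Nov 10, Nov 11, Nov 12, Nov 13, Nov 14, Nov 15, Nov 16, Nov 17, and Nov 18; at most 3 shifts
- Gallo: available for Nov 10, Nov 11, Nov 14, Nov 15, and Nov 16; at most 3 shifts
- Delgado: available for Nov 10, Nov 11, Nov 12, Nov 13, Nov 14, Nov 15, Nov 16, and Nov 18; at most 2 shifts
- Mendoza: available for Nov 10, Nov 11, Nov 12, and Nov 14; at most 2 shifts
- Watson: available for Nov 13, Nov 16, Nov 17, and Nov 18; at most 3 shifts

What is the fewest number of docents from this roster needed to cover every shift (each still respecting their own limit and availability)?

12 slots to fill and no one can take more than 3, so at least ⌈12/3⌉ = 4 docents are needed.
Any 4 docents together have capacity at most 3+3+3+2 = 11 < 12 slots, so 4 can never suffice.
Ibarra, Pham, Gallo, Delgado, and Mendoza alone can cover everything: Nov 10→Gallo, Nov 11→Mendoza, Nov 12→Delgado, Nov 13→Ibarra, Nov 14→Mendoza, Nov 15→Pham+Gallo, Nov 16→Gallo+Delgado, Nov 17→Ibarra+Pham, Nov 18→Pham.

5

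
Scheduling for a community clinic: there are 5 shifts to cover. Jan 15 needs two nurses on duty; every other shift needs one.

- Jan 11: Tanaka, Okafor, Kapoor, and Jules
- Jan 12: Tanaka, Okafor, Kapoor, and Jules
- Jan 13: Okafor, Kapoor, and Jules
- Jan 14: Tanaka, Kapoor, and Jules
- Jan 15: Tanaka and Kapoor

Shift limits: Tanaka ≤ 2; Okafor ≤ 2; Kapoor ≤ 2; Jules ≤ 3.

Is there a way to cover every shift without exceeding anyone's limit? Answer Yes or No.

Jan 15 can only be covered by Tanaka and Kapoor, so that assignment is forced.
One valid schedule: Jan 11→Okafor, Jan 12→Kapoor, Jan 13→Okafor, Jan 14→Tanaka, Jan 15→Tanaka+Kapoor.
Loads: Tanaka 2/2, Okafor 2/2, Kapoor 2/2, Jules 0/3 — all within limits.

Yes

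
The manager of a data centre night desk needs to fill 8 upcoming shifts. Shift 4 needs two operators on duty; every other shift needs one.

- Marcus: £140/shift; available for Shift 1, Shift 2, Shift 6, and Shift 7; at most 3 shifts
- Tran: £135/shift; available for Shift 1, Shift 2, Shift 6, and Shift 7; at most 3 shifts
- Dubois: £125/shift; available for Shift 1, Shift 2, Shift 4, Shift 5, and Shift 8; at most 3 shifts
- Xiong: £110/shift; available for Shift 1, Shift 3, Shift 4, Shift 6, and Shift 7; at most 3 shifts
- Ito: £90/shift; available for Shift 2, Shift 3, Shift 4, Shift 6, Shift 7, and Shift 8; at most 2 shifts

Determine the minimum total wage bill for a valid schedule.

£1020

Shift 5 can only be covered by Dubois, so that assignment is forced.
Picking the cheapest available operator for each shift independently would cost £885, but that ignores the shift limits.
An optimal schedule: Shift 1→Xiong, Shift 2→Dubois, Shift 3→Ito, Shift 4→Xiong+Dubois, Shift 5→Dubois, Shift 6→Xiong, Shift 7→Tran, Shift 8→Ito.
Total: 110 + 125 + 90 + 110 + 125 + 125 + 110 + 135 + 90 = £1020.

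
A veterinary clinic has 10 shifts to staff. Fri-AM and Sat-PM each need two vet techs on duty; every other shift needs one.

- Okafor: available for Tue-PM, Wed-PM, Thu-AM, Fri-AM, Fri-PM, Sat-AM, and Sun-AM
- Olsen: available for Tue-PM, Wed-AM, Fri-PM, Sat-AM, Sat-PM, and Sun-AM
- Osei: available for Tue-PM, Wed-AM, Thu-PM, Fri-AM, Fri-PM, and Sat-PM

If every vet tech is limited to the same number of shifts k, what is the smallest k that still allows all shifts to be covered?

4

With 3 vet techs and 12 worker-slots to fill, someone must work at least ⌈12/3⌉ = 4 shifts, so k ≥ 4.
k = 4 works: Tue-PM→Olsen, Wed-AM→Olsen, Wed-PM→Okafor, Thu-AM→Okafor, Thu-PM→Osei, Fri-AM→Okafor+Osei, Fri-PM→Osei, Sat-AM→Okafor, Sat-PM→Olsen+Osei, Sun-AM→Olsen.
Loads: Okafor 4, Olsen 4, Osei 4 — all ≤ 4.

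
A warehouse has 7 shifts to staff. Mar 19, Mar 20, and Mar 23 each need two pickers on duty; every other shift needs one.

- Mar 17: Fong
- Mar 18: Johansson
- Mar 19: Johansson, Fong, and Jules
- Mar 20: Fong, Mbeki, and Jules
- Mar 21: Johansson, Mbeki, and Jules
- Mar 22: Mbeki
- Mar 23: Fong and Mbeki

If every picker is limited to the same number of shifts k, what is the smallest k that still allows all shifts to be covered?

3

With 4 pickers and 10 worker-slots to fill, someone must work at least ⌈10/4⌉ = 3 shifts, so k ≥ 3.
k = 3 works: Mar 17→Fong, Mar 18→Johansson, Mar 19→Johansson+Fong, Mar 20→Mbeki+Jules, Mar 21→Johansson, Mar 22→Mbeki, Mar 23→Fong+Mbeki.
Loads: Johansson 3, Fong 3, Mbeki 3, Jules 1 — all ≤ 3.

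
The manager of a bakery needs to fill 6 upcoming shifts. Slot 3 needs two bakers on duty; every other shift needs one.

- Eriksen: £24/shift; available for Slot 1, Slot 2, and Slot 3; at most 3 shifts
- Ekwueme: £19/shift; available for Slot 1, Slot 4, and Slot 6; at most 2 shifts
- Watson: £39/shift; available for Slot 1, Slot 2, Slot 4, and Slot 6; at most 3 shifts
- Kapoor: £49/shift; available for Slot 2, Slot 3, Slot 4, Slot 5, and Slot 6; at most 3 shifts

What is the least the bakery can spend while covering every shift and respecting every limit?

£208

Slot 3 can only be covered by Eriksen and Kapoor, so that assignment is forced.
Slot 5 can only be covered by Kapoor, so that assignment is forced.
Picking the cheapest available baker for each shift independently would cost £203, but that ignores the shift limits.
An optimal schedule: Slot 1→Eriksen, Slot 2→Eriksen, Slot 3→Eriksen+Kapoor, Slot 4→Ekwueme, Slot 5→Kapoor, Slot 6→Ekwueme.
Total: 24 + 24 + 24 + 49 + 19 + 49 + 19 = £208.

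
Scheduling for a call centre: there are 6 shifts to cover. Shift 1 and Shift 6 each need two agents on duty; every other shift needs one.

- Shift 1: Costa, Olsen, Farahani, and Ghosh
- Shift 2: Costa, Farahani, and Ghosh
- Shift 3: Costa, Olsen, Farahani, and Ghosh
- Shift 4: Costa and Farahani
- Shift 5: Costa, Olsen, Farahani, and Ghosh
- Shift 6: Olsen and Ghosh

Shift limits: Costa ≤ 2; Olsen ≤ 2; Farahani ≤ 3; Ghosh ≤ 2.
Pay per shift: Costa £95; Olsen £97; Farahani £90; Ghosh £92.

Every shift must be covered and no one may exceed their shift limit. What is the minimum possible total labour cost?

£741

Shift 6 can only be covered by Olsen and Ghosh, so that assignment is forced.
Picking the cheapest available agent for each shift independently would cost £731, but that ignores the shift limits.
An optimal schedule: Shift 1→Ghosh+Costa, Shift 2→Farahani, Shift 3→Farahani, Shift 4→Farahani, Shift 5→Costa, Shift 6→Ghosh+Olsen.
Total: 92 + 95 + 90 + 90 + 90 + 95 + 92 + 97 = £741.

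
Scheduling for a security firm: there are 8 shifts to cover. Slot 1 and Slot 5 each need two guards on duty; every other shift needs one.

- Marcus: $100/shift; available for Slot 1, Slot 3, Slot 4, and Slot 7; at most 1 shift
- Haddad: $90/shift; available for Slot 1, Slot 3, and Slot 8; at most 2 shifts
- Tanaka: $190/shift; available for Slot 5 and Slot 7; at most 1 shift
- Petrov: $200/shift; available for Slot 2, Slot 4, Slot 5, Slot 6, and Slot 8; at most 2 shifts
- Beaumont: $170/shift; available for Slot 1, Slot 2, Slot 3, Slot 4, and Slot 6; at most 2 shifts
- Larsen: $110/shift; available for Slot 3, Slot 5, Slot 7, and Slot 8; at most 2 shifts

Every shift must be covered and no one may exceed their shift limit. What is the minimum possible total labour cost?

Picking the cheapest available guard for each shift independently would cost $1210, but that ignores the shift limits.
An optimal schedule: Slot 1→Marcus+Haddad, Slot 2→Petrov, Slot 3→Beaumont, Slot 4→Beaumont, Slot 5→Tanaka+Larsen, Slot 6→Petrov, Slot 7→Larsen, Slot 8→Haddad.
Total: 100 + 90 + 200 + 170 + 170 + 190 + 110 + 200 + 110 + 90 = $1430.

$1430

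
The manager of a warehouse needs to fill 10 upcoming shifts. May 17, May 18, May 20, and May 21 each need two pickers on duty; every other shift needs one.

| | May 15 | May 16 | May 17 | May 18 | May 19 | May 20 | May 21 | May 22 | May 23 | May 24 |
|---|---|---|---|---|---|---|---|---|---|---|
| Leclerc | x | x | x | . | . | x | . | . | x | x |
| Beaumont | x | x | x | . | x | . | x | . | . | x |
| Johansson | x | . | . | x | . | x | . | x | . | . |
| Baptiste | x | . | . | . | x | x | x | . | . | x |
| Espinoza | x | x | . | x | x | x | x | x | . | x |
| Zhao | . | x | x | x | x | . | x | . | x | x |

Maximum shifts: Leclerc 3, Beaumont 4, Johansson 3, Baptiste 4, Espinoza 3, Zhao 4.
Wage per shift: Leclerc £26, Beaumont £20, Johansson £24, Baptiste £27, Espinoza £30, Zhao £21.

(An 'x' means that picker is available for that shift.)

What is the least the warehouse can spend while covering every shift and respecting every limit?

£314

Picking the cheapest available picker for each shift independently would cost £302, but that ignores the shift limits.
An optimal schedule: May 15→Leclerc, May 16→Beaumont, May 17→Beaumont+Zhao, May 18→Zhao+Johansson, May 19→Beaumont, May 20→Johansson+Leclerc, May 21→Beaumont+Zhao, May 22→Johansson, May 23→Zhao, May 24→Leclerc.
Total: 26 + 20 + 20 + 21 + 21 + 24 + 20 + 24 + 26 + 20 + 21 + 24 + 21 + 26 = £314.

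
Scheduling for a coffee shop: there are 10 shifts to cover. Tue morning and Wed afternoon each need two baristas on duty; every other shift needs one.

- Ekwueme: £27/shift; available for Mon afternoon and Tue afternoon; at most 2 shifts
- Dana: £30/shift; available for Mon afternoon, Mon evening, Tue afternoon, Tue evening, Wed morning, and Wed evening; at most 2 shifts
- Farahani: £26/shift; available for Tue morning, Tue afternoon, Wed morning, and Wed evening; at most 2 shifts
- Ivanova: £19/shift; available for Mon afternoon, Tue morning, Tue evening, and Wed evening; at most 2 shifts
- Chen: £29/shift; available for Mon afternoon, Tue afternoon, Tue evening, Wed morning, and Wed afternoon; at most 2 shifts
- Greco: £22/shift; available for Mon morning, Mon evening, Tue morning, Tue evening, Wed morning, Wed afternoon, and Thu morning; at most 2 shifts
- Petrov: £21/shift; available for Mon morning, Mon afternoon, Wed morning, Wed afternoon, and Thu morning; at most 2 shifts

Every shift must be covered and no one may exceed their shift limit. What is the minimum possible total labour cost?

£288

Picking the cheapest available barista for each shift independently would cost £252, but that ignores the shift limits.
An optimal schedule: Mon morning→Petrov, Mon afternoon→Ekwueme, Mon evening→Greco, Tue morning→Ivanova+Farahani, Tue afternoon→Ekwueme, Tue evening→Chen, Wed morning→Farahani, Wed afternoon→Greco+Chen, Wed evening→Ivanova, Thu morning→Petrov.
Total: 21 + 27 + 22 + 19 + 26 + 27 + 29 + 26 + 22 + 29 + 19 + 21 = £288.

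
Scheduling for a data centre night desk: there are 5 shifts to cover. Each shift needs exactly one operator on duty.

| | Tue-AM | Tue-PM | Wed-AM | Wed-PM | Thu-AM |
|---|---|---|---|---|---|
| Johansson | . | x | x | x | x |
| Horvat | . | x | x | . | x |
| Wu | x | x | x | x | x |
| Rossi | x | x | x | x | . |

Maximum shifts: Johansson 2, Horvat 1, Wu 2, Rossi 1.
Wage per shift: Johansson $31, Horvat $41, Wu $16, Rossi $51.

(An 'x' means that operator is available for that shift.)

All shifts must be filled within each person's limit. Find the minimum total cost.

Picking the cheapest available operator for each shift independently would cost $80, but that ignores the shift limits.
An optimal schedule: Tue-AM→Wu, Tue-PM→Horvat, Wed-AM→Wu, Wed-PM→Johansson, Thu-AM→Johansson.
Total: 16 + 41 + 16 + 31 + 31 = $135.

$135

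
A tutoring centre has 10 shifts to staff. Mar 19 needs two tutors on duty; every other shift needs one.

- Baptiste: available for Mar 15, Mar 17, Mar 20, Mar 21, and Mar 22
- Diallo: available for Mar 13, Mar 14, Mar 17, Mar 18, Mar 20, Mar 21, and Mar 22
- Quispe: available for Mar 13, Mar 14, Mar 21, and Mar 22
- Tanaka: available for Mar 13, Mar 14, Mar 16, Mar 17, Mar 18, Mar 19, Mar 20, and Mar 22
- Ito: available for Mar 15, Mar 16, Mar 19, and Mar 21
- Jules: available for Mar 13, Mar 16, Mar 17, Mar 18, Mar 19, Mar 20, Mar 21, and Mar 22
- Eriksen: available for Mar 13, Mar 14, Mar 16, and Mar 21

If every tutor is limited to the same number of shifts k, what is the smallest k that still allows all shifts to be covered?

2

With 7 tutors and 11 worker-slots to fill, someone must work at least ⌈11/7⌉ = 2 shifts, so k ≥ 2.
k = 2 works: Mar 13→Quispe, Mar 14→Diallo, Mar 15→Baptiste, Mar 16→Tanaka, Mar 17→Baptiste, Mar 18→Diallo, Mar 19→Tanaka+Ito, Mar 20→Jules, Mar 21→Ito, Mar 22→Quispe.
Loads: Baptiste 2, Diallo 2, Quispe 2, Tanaka 2, Ito 2, Jules 1, Eriksen 0 — all ≤ 2.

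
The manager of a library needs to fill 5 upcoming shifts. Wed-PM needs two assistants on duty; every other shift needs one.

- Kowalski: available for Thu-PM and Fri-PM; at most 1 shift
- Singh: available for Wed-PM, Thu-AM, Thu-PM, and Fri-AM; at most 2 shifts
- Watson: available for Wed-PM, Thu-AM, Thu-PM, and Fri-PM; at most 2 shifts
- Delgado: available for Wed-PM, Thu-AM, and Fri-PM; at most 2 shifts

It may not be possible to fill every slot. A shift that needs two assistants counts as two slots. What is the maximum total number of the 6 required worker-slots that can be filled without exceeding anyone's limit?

Total capacity across all assistants is 1+2+2+2 = 7, and 6 slots are needed, so at most 6 can be filled.
An assignment achieving 6: Wed-PM→Singh+Watson, Thu-AM→Watson, Thu-PM→Kowalski, Fri-AM→Singh, Fri-PM→Delgado.
Loads: Kowalski 1/1, Singh 2/2, Watson 2/2, Delgado 1/2.

6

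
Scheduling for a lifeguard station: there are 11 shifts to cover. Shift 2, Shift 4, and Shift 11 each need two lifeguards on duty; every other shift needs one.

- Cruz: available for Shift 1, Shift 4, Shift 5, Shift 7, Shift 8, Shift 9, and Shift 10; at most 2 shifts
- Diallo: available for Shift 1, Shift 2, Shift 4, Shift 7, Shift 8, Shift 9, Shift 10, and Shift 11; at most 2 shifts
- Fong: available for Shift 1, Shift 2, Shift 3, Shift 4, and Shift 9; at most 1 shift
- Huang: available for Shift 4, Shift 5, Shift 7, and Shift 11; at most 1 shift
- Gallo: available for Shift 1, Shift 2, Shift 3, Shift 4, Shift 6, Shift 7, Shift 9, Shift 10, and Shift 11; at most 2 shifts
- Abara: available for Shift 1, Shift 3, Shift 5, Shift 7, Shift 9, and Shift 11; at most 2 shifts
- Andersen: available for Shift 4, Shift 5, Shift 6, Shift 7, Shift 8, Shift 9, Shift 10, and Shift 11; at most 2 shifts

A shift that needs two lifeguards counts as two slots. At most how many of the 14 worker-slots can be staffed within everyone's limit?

Total capacity across all lifeguards is 2+2+1+1+2+2+2 = 12, and 14 slots are needed, so at most 12 can be filled.
An assignment achieving 12: Shift 1→Abara, Shift 2→Diallo+Fong, Shift 3→Gallo, Shift 4→Andersen, Shift 5→Cruz, Shift 6→Gallo, Shift 7→Andersen, Shift 8→Cruz, Shift 10→Diallo, Shift 11→Huang+Abara.
Loads: Cruz 2/2, Diallo 2/2, Fong 1/1, Huang 1/1, Gallo 2/2, Abara 2/2, Andersen 2/2.

12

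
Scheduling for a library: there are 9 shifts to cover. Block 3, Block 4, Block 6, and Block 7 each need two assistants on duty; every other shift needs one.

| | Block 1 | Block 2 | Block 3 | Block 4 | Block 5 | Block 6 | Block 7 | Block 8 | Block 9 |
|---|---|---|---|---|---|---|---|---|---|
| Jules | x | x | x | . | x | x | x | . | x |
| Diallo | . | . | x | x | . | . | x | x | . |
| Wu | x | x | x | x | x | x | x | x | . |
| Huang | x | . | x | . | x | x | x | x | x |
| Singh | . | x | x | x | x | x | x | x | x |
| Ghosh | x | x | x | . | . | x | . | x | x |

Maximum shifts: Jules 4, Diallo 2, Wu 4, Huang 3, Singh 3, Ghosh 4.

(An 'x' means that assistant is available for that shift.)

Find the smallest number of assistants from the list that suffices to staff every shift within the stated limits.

4

13 slots to fill and no one can take more than 4, so at least ⌈13/4⌉ = 4 assistants are needed.
Jules, Diallo, Wu, and Huang alone can cover everything: Block 1→Jules, Block 2→Jules, Block 3→Wu+Huang, Block 4→Diallo+Wu, Block 5→Jules, Block 6→Wu+Huang, Block 7→Wu+Huang, Block 8→Diallo, Block 9→Jules.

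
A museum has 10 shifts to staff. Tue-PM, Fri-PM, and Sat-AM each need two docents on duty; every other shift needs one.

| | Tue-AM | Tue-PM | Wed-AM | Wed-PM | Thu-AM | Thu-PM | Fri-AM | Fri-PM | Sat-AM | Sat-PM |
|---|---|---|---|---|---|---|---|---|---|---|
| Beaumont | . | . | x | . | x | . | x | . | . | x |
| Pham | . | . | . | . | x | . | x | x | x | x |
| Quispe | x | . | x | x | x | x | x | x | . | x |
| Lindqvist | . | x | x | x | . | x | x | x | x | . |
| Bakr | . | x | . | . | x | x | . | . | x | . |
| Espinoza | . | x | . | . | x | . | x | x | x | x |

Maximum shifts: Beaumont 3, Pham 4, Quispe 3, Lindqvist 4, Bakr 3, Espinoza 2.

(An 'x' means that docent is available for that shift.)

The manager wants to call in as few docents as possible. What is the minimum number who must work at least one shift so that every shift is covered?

4

13 slots to fill and no one can take more than 4, so at least ⌈13/4⌉ = 4 docents are needed.
Beaumont, Quispe, Lindqvist, and Bakr alone can cover everything: Tue-AM→Quispe, Tue-PM→Lindqvist+Bakr, Wed-AM→Beaumont, Wed-PM→Quispe, Thu-AM→Beaumont, Thu-PM→Bakr, Fri-AM→Lindqvist, Fri-PM→Quispe+Lindqvist, Sat-AM→Lindqvist+Bakr, Sat-PM→Beaumont.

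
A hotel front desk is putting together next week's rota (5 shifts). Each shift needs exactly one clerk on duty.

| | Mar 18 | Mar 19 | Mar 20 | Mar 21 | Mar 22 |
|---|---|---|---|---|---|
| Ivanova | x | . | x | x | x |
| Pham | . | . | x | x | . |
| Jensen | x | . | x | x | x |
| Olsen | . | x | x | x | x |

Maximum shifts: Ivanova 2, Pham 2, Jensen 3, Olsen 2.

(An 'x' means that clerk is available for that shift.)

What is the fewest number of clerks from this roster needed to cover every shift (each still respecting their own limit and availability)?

5 slots to fill and no one can take more than 3, so at least ⌈5/3⌉ = 2 clerks are needed.
Jensen and Olsen alone can cover everything: Mar 18→Jensen, Mar 19→Olsen, Mar 20→Jensen, Mar 21→Jensen, Mar 22→Olsen.

2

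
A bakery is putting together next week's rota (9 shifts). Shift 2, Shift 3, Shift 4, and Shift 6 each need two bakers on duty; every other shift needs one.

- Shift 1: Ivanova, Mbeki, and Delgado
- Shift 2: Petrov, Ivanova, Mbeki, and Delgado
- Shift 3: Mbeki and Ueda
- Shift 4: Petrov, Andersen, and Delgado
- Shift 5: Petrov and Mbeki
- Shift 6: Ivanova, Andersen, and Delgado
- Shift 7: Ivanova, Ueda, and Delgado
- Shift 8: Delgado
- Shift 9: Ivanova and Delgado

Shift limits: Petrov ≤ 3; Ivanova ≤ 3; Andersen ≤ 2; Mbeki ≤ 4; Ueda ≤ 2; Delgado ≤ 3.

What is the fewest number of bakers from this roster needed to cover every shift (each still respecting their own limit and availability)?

13 slots to fill and no one can take more than 4, so at least ⌈13/4⌉ = 4 bakers are needed.
No set of 4 bakers can cover every shift (each such set leaves at least one shift with no one available or exceeds a cap).
Petrov, Ivanova, Mbeki, Ueda, and Delgado alone can cover everything: Shift 1→Ivanova, Shift 2→Petrov+Mbeki, Shift 3→Mbeki+Ueda, Shift 4→Petrov+Delgado, Shift 5→Petrov, Shift 6→Ivanova+Delgado, Shift 7→Ueda, Shift 8→Delgado, Shift 9→Ivanova.

5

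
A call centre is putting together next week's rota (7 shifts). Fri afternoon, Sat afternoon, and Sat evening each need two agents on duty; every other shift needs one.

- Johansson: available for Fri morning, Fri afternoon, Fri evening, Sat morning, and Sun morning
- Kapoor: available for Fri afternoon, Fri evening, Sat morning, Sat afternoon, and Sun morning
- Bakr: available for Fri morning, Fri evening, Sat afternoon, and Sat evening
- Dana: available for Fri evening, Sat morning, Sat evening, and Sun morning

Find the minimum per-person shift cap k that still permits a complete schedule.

3

With 4 agents and 10 worker-slots to fill, someone must work at least ⌈10/4⌉ = 3 shifts, so k ≥ 3.
k = 3 works: Fri morning→Johansson, Fri afternoon→Johansson+Kapoor, Fri evening→Bakr, Sat morning→Johansson, Sat afternoon→Kapoor+Bakr, Sat evening→Bakr+Dana, Sun morning→Kapoor.
Loads: Johansson 3, Kapoor 3, Bakr 3, Dana 1 — all ≤ 3.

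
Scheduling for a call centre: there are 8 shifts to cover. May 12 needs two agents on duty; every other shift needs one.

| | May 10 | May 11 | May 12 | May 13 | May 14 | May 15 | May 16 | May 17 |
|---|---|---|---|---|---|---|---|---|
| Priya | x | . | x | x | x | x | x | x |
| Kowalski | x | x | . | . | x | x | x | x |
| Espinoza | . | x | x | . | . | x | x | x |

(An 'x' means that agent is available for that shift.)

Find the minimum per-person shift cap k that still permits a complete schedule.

3

With 3 agents and 9 worker-slots to fill, someone must work at least ⌈9/3⌉ = 3 shifts, so k ≥ 3.
k = 3 works: May 10→Priya, May 11→Kowalski, May 12→Priya+Espinoza, May 13→Priya, May 14→Kowalski, May 15→Kowalski, May 16→Espinoza, May 17→Espinoza.
Loads: Priya 3, Kowalski 3, Espinoza 3 — all ≤ 3.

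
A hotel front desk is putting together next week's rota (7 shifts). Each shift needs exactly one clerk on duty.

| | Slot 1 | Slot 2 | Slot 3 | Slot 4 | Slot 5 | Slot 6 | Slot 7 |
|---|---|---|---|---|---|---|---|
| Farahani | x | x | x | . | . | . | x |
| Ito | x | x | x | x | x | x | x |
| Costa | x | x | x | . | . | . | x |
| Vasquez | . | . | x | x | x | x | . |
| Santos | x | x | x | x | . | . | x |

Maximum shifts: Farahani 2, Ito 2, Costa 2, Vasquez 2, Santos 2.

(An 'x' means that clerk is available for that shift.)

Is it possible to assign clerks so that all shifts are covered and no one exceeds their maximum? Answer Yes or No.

One valid schedule: Slot 1→Farahani, Slot 2→Farahani, Slot 3→Costa, Slot 4→Vasquez, Slot 5→Ito, Slot 6→Ito, Slot 7→Costa.
Loads: Farahani 2/2, Ito 2/2, Costa 2/2, Vasquez 1/2, Santos 0/2 — all within limits.

Yes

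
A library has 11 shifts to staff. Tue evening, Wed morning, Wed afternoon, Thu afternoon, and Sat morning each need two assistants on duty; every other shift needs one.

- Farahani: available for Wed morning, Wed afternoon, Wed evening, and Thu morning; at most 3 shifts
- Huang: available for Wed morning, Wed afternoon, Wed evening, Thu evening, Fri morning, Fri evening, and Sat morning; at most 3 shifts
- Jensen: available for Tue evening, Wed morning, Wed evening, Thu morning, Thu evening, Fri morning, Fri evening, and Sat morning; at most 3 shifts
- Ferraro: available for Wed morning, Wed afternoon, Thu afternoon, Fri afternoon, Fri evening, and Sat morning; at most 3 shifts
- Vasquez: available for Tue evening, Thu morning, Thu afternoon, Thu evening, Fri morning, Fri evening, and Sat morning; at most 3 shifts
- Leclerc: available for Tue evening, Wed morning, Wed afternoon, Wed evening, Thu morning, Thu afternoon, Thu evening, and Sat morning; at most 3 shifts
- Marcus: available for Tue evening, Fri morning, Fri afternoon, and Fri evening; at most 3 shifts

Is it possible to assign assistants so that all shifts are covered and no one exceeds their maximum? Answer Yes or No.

Yes

One valid schedule: Tue evening→Jensen+Vasquez, Wed morning→Jensen+Leclerc, Wed afternoon→Farahani+Ferraro, Wed evening→Farahani, Thu morning→Farahani, Thu afternoon→Ferraro+Vasquez, Thu evening→Huang, Fri morning→Huang, Fri afternoon→Ferraro, Fri evening→Huang, Sat morning→Jensen+Vasquez.
Loads: Farahani 3/3, Huang 3/3, Jensen 3/3, Ferraro 3/3, Vasquez 3/3, Leclerc 1/3, Marcus 0/3 — all within limits.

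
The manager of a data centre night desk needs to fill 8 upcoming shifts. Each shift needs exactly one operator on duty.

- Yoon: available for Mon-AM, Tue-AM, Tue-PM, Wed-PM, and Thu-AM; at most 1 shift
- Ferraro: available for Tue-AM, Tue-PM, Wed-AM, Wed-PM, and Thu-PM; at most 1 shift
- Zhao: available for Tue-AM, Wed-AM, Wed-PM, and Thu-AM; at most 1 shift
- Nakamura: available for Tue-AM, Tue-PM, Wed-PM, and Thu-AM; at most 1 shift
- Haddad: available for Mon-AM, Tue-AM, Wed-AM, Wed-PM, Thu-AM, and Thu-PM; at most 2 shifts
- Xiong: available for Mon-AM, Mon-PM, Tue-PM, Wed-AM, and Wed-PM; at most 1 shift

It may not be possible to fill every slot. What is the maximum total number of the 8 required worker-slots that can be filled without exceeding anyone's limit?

Total capacity across all operators is 1+1+1+1+2+1 = 7, and 8 slots are needed, so at most 7 can be filled.
An assignment achieving 7: Mon-AM→Yoon, Mon-PM→Xiong, Tue-AM→Haddad, Tue-PM→Nakamura, Wed-AM→Zhao, Thu-AM→Haddad, Thu-PM→Ferraro.
Loads: Yoon 1/1, Ferraro 1/1, Zhao 1/1, Nakamura 1/1, Haddad 2/2, Xiong 1/1.

7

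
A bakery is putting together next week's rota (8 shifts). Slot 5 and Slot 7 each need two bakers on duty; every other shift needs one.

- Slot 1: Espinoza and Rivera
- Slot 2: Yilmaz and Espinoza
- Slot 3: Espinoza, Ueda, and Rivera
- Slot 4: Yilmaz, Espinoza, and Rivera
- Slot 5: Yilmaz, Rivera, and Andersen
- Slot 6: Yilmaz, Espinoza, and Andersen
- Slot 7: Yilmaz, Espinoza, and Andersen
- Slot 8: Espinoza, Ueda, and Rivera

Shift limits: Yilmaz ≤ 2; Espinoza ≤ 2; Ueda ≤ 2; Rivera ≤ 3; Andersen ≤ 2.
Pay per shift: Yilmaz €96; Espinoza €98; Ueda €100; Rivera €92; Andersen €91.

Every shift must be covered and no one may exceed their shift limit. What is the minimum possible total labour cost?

Picking the cheapest available baker for each shift independently would cost €925, but that ignores the shift limits.
An optimal schedule: Slot 1→Rivera, Slot 2→Yilmaz, Slot 3→Rivera, Slot 4→Rivera, Slot 5→Andersen+Yilmaz, Slot 6→Espinoza, Slot 7→Andersen+Espinoza, Slot 8→Ueda.
Total: 92 + 96 + 92 + 92 + 91 + 96 + 98 + 91 + 98 + 100 = €946.

€946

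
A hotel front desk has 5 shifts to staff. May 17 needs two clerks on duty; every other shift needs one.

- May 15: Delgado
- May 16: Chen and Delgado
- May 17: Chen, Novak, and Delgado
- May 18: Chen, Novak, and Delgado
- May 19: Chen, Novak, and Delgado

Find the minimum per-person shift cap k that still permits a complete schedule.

With 3 clerks and 6 worker-slots to fill, someone must work at least ⌈6/3⌉ = 2 shifts, so k ≥ 2.
k = 2 works: May 15→Delgado, May 16→Chen, May 17→Chen+Novak, May 18→Novak, May 19→Delgado.
Loads: Chen 2, Novak 2, Delgado 2 — all ≤ 2.

2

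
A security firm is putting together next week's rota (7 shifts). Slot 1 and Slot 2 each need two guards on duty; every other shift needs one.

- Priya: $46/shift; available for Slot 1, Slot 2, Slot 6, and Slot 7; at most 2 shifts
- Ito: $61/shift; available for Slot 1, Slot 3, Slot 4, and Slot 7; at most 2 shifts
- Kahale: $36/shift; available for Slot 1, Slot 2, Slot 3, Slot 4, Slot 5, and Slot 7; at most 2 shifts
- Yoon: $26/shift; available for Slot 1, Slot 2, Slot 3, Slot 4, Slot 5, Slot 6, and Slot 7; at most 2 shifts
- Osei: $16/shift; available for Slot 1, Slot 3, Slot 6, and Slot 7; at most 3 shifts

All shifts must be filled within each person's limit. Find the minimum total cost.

Picking the cheapest available guard for each shift independently would cost $204, but that ignores the shift limits.
An optimal schedule: Slot 1→Osei+Priya, Slot 2→Yoon+Kahale, Slot 3→Osei, Slot 4→Kahale, Slot 5→Yoon, Slot 6→Osei, Slot 7→Priya.
Total: 16 + 46 + 26 + 36 + 16 + 36 + 26 + 16 + 46 = $264.

$264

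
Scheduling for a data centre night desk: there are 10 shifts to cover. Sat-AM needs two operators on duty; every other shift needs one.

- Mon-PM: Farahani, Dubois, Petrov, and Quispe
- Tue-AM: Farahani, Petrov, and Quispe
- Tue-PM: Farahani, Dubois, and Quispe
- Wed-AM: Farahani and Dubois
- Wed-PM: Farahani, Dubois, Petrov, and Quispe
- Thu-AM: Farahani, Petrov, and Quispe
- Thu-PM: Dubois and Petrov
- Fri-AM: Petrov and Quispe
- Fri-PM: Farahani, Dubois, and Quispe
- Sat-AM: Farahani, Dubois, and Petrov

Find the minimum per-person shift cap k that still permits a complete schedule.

With 4 operators and 11 worker-slots to fill, someone must work at least ⌈11/4⌉ = 3 shifts, so k ≥ 3.
k = 3 works: Mon-PM→Quispe, Tue-AM→Farahani, Tue-PM→Farahani, Wed-AM→Farahani, Wed-PM→Quispe, Thu-AM→Petrov, Thu-PM→Dubois, Fri-AM→Petrov, Fri-PM→Dubois, Sat-AM→Dubois+Petrov.
Loads: Farahani 3, Dubois 3, Petrov 3, Quispe 2 — all ≤ 3.

3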